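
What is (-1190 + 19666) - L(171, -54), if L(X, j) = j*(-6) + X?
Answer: 17981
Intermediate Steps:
L(X, j) = X - 6*j (L(X, j) = -6*j + X = X - 6*j)
(-1190 + 19666) - L(171, -54) = (-1190 + 19666) - (171 - 6*(-54)) = 18476 - (171 + 324) = 18476 - 1*495 = 18476 - 495 = 17981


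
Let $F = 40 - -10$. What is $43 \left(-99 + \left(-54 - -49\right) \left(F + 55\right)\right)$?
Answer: $-26832$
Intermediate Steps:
$F = 50$ ($F = 40 + 10 = 50$)
$43 \left(-99 + \left(-54 - -49\right) \left(F + 55\right)\right) = 43 \left(-99 + \left(-54 - -49\right) \left(50 + 55\right)\right) = 43 \left(-99 + \left(-54 + 49\right) 105\right) = 43 \left(-99 - 525\right) = 43 \left(-624\right) = -26832$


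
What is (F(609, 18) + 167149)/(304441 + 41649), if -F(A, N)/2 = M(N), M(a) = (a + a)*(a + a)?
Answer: 164557/346090 ≈ 0.47547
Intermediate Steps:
M(a) = 4*a**2 (M(a) = (2*a)*(2*a) = 4*a**2)
F(A, N) = -8*N**2
(F(609, 18) + 167149)/(304441 + 41649) = (-8*18**2 + 167149)/(304441 + 41649) = (-8*324 + 167149)/346090 = (-2592 + 167149)*(1/346090) = 164557*(1/346090) = 164557/346090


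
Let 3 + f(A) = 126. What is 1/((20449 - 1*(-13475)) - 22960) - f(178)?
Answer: -1348571/10964 ≈ -123.00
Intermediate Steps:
f(A) = 123 (f(A) = -3 + 126 = 123)
1/((20449 - 1*(-13475)) - 22960) - f(178) = 1/((20449 - 1*(-13475)) - 22960) - 1*123 = 1/((20449 + 13475) - 22960) - 123 = 1/(33924 - 22960) - 123 = 1/10964 - 123 = -1348571/10964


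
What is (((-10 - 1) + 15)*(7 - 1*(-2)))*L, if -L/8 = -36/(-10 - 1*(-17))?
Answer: 10368/7 ≈ 1481.1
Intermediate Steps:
L = 288/7 (L = -(-288)/(-10 - 1*(-17)) = -(-288)/(-10 + 17) = -(-288)/7 = -8*(-36/7) = 288/7 ≈ 41.143)
(((-10 - 1) + 15)*(7 - 1*(-2)))*L = (((-10 - 1) + 15)*(7 - 1*(-2)))*(288/7) = ((-11 + 15)*(7 + 2))*(288/7) = (4*9)*(288/7) = 36*(288/7) = 10368/7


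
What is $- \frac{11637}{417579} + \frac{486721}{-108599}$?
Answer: $- \frac{68169411674}{15116220607} \approx -4.5097$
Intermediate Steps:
$- \frac{11637}{417579} + \frac{486721}{-108599} = \left(-11637\right) \frac{1}{417579} + 486721 \left(- \frac{1}{108599}\right) = - \frac{3879}{139193} - \frac{486721}{108599} = - \frac{68169411674}{15116220607}$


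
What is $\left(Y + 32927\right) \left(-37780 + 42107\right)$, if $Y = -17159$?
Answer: $68228136$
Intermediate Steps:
$\left(Y + 32927\right) \left(-37780 + 42107\right) = \left(-17159 + 32927\right) \left(-37780 + 42107\right) = 15768 \cdot 4327 = 68228136$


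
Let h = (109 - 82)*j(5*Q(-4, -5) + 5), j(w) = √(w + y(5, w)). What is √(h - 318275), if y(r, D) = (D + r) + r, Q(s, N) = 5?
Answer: √(-318275 + 27*√70) ≈ 563.96*I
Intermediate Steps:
y(r, D) = D + 2*r
j(w) = √(10 + 2*w) (j(w) = √(w + (w + 2*5)) = √(w + (w + 10)) = √(w + (10 + w)) = √(10 + 2*w))
h = 27*√70 (h = (109 - 82)*√(10 + 2*(5*5 + 5)) = 27*√(10 + 2*(25 + 5)) = 27*√(10 + 2*30) = 27*√(10 + 60) = 27*√70 ≈ 225.90)
√(h - 318275) = √(27*√70 - 318275) = √(-318275 + 27*√70)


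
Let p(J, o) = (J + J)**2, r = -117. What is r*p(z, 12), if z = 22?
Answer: -226512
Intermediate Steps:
p(J, o) = 4*J**2 (p(J, o) = (2*J)**2 = 4*J**2)
r*p(z, 12) = -468*22**2 = -468*484 = -117*1936 = -226512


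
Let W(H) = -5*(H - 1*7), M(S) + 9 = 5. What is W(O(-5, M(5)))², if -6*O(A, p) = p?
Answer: 9025/9 ≈ 1002.8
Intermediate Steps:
M(S) = -4 (M(S) = -9 + 5 = -4)
O(A, p) = -p/6
W(H) = 35 - 5*H (W(H) = -5*(H - 7) = -5*(-7 + H) = 35 - 5*H)
W(O(-5, M(5)))² = (35 - (-5)*(-4)/6)² = (35 - 5*⅔)² = (35 - 10/3)² = (95/3)² = 9025/9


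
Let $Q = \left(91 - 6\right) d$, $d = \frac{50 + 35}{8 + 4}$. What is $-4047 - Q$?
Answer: $- \frac{55789}{12} \approx -4649.1$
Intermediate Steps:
$d = \frac{85}{12} \approx 7.0833$
$Q = \frac{7225}{12}$ ($Q = \left(91 - 6\right) \frac{85}{12} = 85 \cdot \frac{85}{12} = \frac{7225}{12} \approx 602.08$)
$-4047 - Q = -4047 - \frac{7225}{12} = - \frac{55789}{12}$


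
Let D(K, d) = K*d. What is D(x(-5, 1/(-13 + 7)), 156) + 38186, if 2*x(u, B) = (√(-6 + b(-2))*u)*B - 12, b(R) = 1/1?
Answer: 37250 + 65*I*√5 ≈ 37250.0 + 145.34*I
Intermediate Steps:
b(R) = 1
x(u, B) = -6 + I*B*u*√5/2 (x(u, B) = ((√(-6 + 1)*u)*B - 12)/2 = ((√(-5)*u)*B - 12)/2 = (((I*√5)*u)*B - 12)/2 = ((I*u*√5)*B - 12)/2 = (I*B*u*√5 - 12)/2 = (-12 + I*B*u*√5)/2 = -6 + I*B*u*√5/2)
D(x(-5, 1/(-13 + 7)), 156) + 38186 = (-6 + (½)*I*(-5)*√5/(-13 + 7))*156 + 38186 = (-6 + (½)*I*(-5)*√5/(-6))*156 + 38186 = (-6 + (½)*I*(-⅙)*(-5)*√5)*156 + 38186 = (-6 + 5*I*√5/12)*156 + 38186 = (-936 + 65*I*√5) + 38186 = 37250 + 65*I*√5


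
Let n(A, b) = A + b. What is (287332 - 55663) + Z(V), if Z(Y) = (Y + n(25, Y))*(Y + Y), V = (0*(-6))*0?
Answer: 231669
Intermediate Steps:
V = 0 (V = 0*0 = 0)
Z(Y) = 2*Y*(25 + 2*Y) (Z(Y) = (Y + (25 + Y))*(Y + Y) = (25 + 2*Y)*(2*Y) = 2*Y*(25 + 2*Y))
(287332 - 55663) + Z(V) = (287332 - 55663) + 2*0*(25 + 2*0) = 231669 + 2*0*(25 + 0) = 231669 + 2*0*25 = 231669 + 0 = 231669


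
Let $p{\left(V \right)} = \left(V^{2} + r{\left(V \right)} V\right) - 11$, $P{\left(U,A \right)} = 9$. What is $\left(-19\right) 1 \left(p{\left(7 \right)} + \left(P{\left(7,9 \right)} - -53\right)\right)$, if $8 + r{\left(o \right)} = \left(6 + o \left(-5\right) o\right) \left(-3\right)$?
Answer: $-96197$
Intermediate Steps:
$r{\left(o \right)} = -26 + 15 o^{2}$ ($r{\left(o \right)} = -8 + \left(6 + o \left(-5\right) o\right) \left(-3\right) = -8 + \left(6 + - 5 o o\right) \left(-3\right) = -8 + \left(6 - 5 o^{2}\right) \left(-3\right) = -8 + \left(-18 + 15 o^{2}\right) = -26 + 15 o^{2}$)
$p{\left(V \right)} = -11 + V^{2} + V \left(-26 + 15 V^{2}\right)$ ($p{\left(V \right)} = \left(V^{2} + \left(-26 + 15 V^{2}\right) V\right) - 11 = \left(V^{2} + V \left(-26 + 15 V^{2}\right)\right) - 11 = -11 + V^{2} + V \left(-26 + 15 V^{2}\right)$)
$\left(-19\right) 1 \left(p{\left(7 \right)} + \left(P{\left(7,9 \right)} - -53\right)\right) = \left(-19\right) 1 \left(\left(-11 + 7^{2} + 7 \left(-26 + 15 \cdot 7^{2}\right)\right) + \left(9 - -53\right)\right) = - 19 \left(\left(-11 + 49 + 7 \left(-26 + 15 \cdot 49\right)\right) + \left(9 + 53\right)\right) = - 19 \left(\left(-11 + 49 + 7 \left(-26 + 735\right)\right) + 62\right) = - 19 \left(\left(-11 + 49 + 7 \cdot 709\right) + 62\right) = - 19 \left(\left(-11 + 49 + 4963\right) + 62\right) = - 19 \left(5001 + 62\right) = \left(-19\right) 5063 = -96197$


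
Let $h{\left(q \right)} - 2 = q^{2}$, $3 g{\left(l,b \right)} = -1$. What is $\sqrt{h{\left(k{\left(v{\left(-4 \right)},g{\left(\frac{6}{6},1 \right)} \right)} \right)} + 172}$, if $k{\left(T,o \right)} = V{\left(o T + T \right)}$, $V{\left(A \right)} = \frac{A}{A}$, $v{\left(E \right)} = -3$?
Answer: $5 \sqrt{7} \approx 13.229$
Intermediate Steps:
$g{\left(l,b \right)} = - \frac{1}{3}$ ($g{\left(l,b \right)} = \frac{1}{3} \left(-1\right) = - \frac{1}{3}$)
$V{\left(A \right)} = 1$
$k{\left(T,o \right)} = 1$
$h{\left(q \right)} = 2 + q^{2}$
$\sqrt{h{\left(k{\left(v{\left(-4 \right)},g{\left(\frac{6}{6},1 \right)} \right)} \right)} + 172} = \sqrt{\left(2 + 1^{2}\right) + 172} = \sqrt{\left(2 + 1\right) + 172} = \sqrt{3 + 172} = \sqrt{175} = 5 \sqrt{7}$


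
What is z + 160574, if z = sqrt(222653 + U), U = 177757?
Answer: 160574 + 3*sqrt(44490) ≈ 1.6121e+5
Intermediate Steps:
z = 3*sqrt(44490) (z = sqrt(222653 + 177757) = sqrt(400410) = 3*sqrt(44490) ≈ 632.78)
z + 160574 = 3*sqrt(44490) + 160574 = 160574 + 3*sqrt(44490)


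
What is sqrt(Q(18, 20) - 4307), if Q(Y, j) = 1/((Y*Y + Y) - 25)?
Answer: 3*I*sqrt(48089534)/317 ≈ 65.628*I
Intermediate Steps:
Q(Y, j) = 1/(-25 + Y + Y**2) (Q(Y, j) = 1/((Y**2 + Y) - 25) = 1/((Y + Y**2) - 25) = 1/(-25 + Y + Y**2))
sqrt(Q(18, 20) - 4307) = sqrt(1/(-25 + 18 + 18**2) - 4307) = sqrt(1/(-25 + 18 + 324) - 4307) = sqrt(1/317 - 4307) = sqrt(-1365318/317) = 3*I*sqrt(48089534)/317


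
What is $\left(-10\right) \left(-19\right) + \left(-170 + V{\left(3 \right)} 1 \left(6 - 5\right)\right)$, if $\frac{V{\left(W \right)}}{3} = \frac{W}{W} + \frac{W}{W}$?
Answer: $26$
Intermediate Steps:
$V{\left(W \right)} = 6$ ($V{\left(W \right)} = 3 \left(\frac{W}{W} + \frac{W}{W}\right) = 3 \left(1 + 1\right) = 3 \cdot 2 = 6$)
$\left(-10\right) \left(-19\right) + \left(-170 + V{\left(3 \right)} 1 \left(6 - 5\right)\right) = \left(-10\right) \left(-19\right) - \left(170 - 6 \cdot 1 \left(6 - 5\right)\right) = 190 - \left(170 - 6 \left(6 - 5\right)\right) = 190 + \left(-170 + 6 \cdot 1\right) = 190 + \left(-170 + 6\right) = 190 - 164 = 26$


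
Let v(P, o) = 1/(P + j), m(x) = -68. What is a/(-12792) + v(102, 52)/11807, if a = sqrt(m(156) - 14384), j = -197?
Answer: -1/1121665 - I*sqrt(3613)/6396 ≈ -8.9153e-7 - 0.0093978*I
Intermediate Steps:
v(P, o) = 1/(-197 + P) (v(P, o) = 1/(P - 197) = 1/(-197 + P))
a = 2*I*sqrt(3613) (a = sqrt(-68 - 14384) = sqrt(-14452) = 2*I*sqrt(3613) ≈ 120.22*I)
a/(-12792) + v(102, 52)/11807 = (2*I*sqrt(3613))/(-12792) + 1/((-197 + 102)*11807) = (2*I*sqrt(3613))*(-1/12792) + (1/11807)/(-95) = -I*sqrt(3613)/6396 - 1/95*1/11807 = -I*sqrt(3613)/6396 - 1/1121665 = -1/1121665 - I*sqrt(3613)/6396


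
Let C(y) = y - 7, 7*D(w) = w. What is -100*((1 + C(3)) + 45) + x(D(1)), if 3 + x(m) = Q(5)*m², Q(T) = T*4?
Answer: -205927/49 ≈ -4202.6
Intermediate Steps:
Q(T) = 4*T
D(w) = w/7
C(y) = -7 + y
x(m) = -3 + 20*m² (x(m) = -3 + (4*5)*m² = -3 + 20*m²)
-100*((1 + C(3)) + 45) + x(D(1)) = -100*((1 + (-7 + 3)) + 45) + (-3 + 20*((⅐)*1)²) = -100*((1 - 4) + 45) + (-3 + 20*(⅐)²) = -100*(-3 + 45) + (-3 + 20*(1/49)) = -100*42 + (-3 + 20/49) = -4200 - 127/49 = -205927/49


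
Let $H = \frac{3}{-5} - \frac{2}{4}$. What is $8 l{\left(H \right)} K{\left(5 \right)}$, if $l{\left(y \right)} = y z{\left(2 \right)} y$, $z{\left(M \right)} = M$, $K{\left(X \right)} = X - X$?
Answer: $0$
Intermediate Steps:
$K{\left(X \right)} = 0$
$H = - \frac{11}{10}$ ($H = 3 \left(- \frac{1}{5}\right) - \frac{1}{2} = - \frac{3}{5} - \frac{1}{2} = - \frac{11}{10} \approx -1.1$)
$l{\left(y \right)} = 2 y^{2}$ ($l{\left(y \right)} = y 2 y = 2 y y = 2 y^{2}$)
$8 l{\left(H \right)} K{\left(5 \right)} = 8 \cdot 2 \left(- \frac{11}{10}\right)^{2} \cdot 0 = 8 \cdot 2 \cdot \frac{121}{100} \cdot 0 = 8 \cdot \frac{121}{50} \cdot 0 = \frac{484}{25} \cdot 0 = 0$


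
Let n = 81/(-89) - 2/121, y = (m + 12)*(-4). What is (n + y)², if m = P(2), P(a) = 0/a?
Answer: 277614125881/115971361 ≈ 2393.8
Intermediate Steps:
P(a) = 0
m = 0
y = -48 (y = (0 + 12)*(-4) = 12*(-4) = -48)
n = -9979/10769 (n = 81*(-1/89) - 2*1/121 = -81/89 - 2/121 = -9979/10769 ≈ -0.92664)
(n + y)² = (-9979/10769 - 48)² = (-526891/10769)² = 277614125881/115971361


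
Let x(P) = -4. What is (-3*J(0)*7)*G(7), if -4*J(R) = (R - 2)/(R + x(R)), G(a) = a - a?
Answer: 0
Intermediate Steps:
G(a) = 0
J(R) = -(-2 + R)/(4*(-4 + R)) (J(R) = -(R - 2)/(4*(R - 4)) = -(-2 + R)/(4*(-4 + R)))
(-3*J(0)*7)*G(7) = (-3*(2 - 1*0)/(4*(-4 + 0))*7)*0 = (-3*(2 + 0)/(4*(-4))*7)*0 = (-3*(-1)*2/(4*4)*7)*0 = (-3*(-⅛)*7)*0 = ((3/8)*7)*0 = (21/8)*0 = 0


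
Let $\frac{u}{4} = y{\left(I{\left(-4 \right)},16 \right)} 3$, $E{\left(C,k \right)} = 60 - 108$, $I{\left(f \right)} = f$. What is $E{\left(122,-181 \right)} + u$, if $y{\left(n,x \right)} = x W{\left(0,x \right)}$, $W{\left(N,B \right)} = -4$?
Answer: $-816$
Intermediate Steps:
$y{\left(n,x \right)} = - 4 x$ ($y{\left(n,x \right)} = x \left(-4\right) = - 4 x$)
$E{\left(C,k \right)} = -48$ ($E{\left(C,k \right)} = 60 - 108 = -48$)
$u = -768$ ($u = 4 \left(-4\right) 16 \cdot 3 = 4 \left(\left(-64\right) 3\right) = 4 \left(-192\right) = -768$)
$E{\left(122,-181 \right)} + u = -48 - 768 = -816$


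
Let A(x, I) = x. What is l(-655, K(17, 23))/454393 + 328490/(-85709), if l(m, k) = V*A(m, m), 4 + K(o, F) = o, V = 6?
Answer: -149600392940/38945569637 ≈ -3.8413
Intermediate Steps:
K(o, F) = -4 + o
l(m, k) = 6*m
l(-655, K(17, 23))/454393 + 328490/(-85709) = (6*(-655))/454393 + 328490/(-85709) = -3930*1/454393 + 328490*(-1/85709) = -3930/454393 - 328490/85709 = -149600392940/38945569637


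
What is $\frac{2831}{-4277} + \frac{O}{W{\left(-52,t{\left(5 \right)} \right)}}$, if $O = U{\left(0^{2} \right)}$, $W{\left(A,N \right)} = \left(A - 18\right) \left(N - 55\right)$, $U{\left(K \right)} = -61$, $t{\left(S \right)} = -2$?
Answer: $- \frac{1650941}{2437890} \approx -0.6772$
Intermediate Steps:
$W{\left(A,N \right)} = \left(-55 + N\right) \left(-18 + A\right)$ ($W{\left(A,N \right)} = \left(-18 + A\right) \left(-55 + N\right) = \left(-55 + N\right) \left(-18 + A\right)$)
$O = -61$
$\frac{2831}{-4277} + \frac{O}{W{\left(-52,t{\left(5 \right)} \right)}} = \frac{2831}{-4277} - \frac{61}{990 - -2860 - -36 - -104} = 2831 \left(- \frac{1}{4277}\right) - \frac{61}{990 + 2860 + 36 + 104} = - \frac{2831}{4277} - \frac{61}{3990} = - \frac{1650941}{2437890}$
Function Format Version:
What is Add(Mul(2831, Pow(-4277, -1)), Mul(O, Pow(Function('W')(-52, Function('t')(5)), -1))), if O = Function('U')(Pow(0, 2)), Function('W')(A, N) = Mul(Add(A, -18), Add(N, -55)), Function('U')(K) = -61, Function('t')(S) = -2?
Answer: Rational(-1650941, 2437890) ≈ -0.67720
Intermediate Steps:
Function('W')(A, N) = Mul(Add(-55, N), Add(-18, A)) (Function('W')(A, N) = Mul(Add(-18, A), Add(-55, N)) = Mul(Add(-55, N), Add(-18, A)))
O = -61
Add(Mul(2831, Pow(-4277, -1)), Mul(O, Pow(Function('W')(-52, Function('t')(5)), -1))) = Add(Mul(2831, Pow(-4277, -1)), Mul(-61, Pow(Add(990, Mul(-55, -52), Mul(-18, -2), Mul(-52, -2)), -1))) = Add(Mul(2831, Rational(-1, 4277)), Mul(-61, Pow(Add(990, 2860, 36, 104), -1))) = Add(Rational(-2831, 4277), Mul(-61, Pow(3990, -1))) = Add(Rational(-2831, 4277), Mul(-61, Rational(1, 3990))) = Add(Rational(-2831, 4277), Rational(-61, 3990)) = Rational(-1650941, 2437890)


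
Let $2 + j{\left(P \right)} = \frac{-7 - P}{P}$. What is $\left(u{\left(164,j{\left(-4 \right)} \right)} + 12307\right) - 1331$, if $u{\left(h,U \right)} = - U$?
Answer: $\frac{43909}{4} \approx 10977.0$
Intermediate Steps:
$j{\left(P \right)} = -2 + \frac{-7 - P}{P}$
$\left(u{\left(164,j{\left(-4 \right)} \right)} + 12307\right) - 1331 = \left(- (-3 - \frac{7}{-4}) + 12307\right) - 1331 = \left(- (-3 - - \frac{7}{4}) + 12307\right) - 1331 = \left(- (-3 + \frac{7}{4}) + 12307\right) - 1331 = \left(\left(-1\right) \left(- \frac{5}{4}\right) + 12307\right) - 1331 = \left(\frac{5}{4} + 12307\right) - 1331 = \frac{49233}{4} - 1331 = \frac{43909}{4}$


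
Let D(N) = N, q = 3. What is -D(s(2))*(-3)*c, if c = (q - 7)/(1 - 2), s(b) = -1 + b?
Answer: 12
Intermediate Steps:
c = 4 (c = (3 - 7)/(1 - 2) = -4/(-1) = -4*(-1) = 4)
-D(s(2))*(-3)*c = -(-1 + 2)*(-3)*4 = -1*(-3)*4 = -(-3)*4 = -1*(-12) = 12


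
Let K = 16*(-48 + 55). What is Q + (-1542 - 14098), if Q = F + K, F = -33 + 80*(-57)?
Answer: -20121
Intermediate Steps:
F = -4593 (F = -33 - 4560 = -4593)
K = 112 (K = 16*7 = 112)
Q = -4481 (Q = -4593 + 112 = -4481)
Q + (-1542 - 14098) = -4481 + (-1542 - 14098) = -4481 - 15640 = -20121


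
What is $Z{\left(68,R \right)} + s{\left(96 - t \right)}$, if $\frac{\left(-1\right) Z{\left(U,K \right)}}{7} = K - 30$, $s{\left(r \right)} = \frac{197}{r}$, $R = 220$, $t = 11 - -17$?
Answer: $- \frac{90243}{68} \approx -1327.1$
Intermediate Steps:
$t = 28$ ($t = 11 + 17 = 28$)
$Z{\left(U,K \right)} = 210 - 7 K$ ($Z{\left(U,K \right)} = - 7 \left(K - 30\right) = - 7 \left(-30 + K\right) = 210 - 7 K$)
$Z{\left(68,R \right)} + s{\left(96 - t \right)} = \left(210 - 1540\right) + \frac{197}{96 - 28} = -1330 + \frac{197}{68} = - \frac{90243}{68}$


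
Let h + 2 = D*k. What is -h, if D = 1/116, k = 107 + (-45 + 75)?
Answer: 95/116 ≈ 0.81897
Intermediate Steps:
k = 137 (k = 107 + 30 = 137)
D = 1/116 ≈ 0.0086207
h = -95/116 (h = -2 + (1/116)*137 = -2 + 137/116 = -95/116 ≈ -0.81897)
-h = -1*(-95/116) = 95/116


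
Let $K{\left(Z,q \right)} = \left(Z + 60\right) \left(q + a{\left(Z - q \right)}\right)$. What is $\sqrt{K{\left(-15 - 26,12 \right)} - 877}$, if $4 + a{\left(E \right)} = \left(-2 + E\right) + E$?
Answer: $i \sqrt{2777} \approx 52.697 i$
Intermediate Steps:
$a{\left(E \right)} = -6 + 2 E$ ($a{\left(E \right)} = -4 + \left(\left(-2 + E\right) + E\right) = -4 + \left(-2 + 2 E\right) = -6 + 2 E$)
$K{\left(Z,q \right)} = \left(60 + Z\right) \left(-6 - q + 2 Z\right)$ ($K{\left(Z,q \right)} = \left(Z + 60\right) \left(q + \left(-6 + 2 \left(Z - q\right)\right)\right) = \left(60 + Z\right) \left(q - \left(6 - 2 Z + 2 q\right)\right) = \left(60 + Z\right) \left(-6 - q + 2 Z\right)$)
$\sqrt{K{\left(-15 - 26,12 \right)} - 877} = \sqrt{\left(-360 - 720 + 2 \left(-15 - 26\right)^{2} + 114 \left(-15 - 26\right) - \left(-15 - 26\right) 12\right) - 877} = \sqrt{\left(-360 - 720 + 2 \left(-41\right)^{2} + 114 \left(-41\right) - \left(-41\right) 12\right) - 877} = \sqrt{\left(-360 - 720 + 2 \cdot 1681 - 4674 + 492\right) - 877} = \sqrt{\left(-360 - 720 + 3362 - 4674 + 492\right) - 877} = \sqrt{-1900 - 877} = \sqrt{-2777} = i \sqrt{2777}$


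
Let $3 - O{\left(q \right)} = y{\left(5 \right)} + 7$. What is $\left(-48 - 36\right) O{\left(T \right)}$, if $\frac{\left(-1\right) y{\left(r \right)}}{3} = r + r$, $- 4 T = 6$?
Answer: $-2184$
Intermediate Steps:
$T = - \frac{3}{2}$ ($T = \left(- \frac{1}{4}\right) 6 = - \frac{3}{2} \approx -1.5$)
$y{\left(r \right)} = - 6 r$ ($y{\left(r \right)} = - 3 \left(r + r\right) = - 3 \cdot 2 r = - 6 r$)
$O{\left(q \right)} = 26$ ($O{\left(q \right)} = 3 - \left(\left(-6\right) 5 + 7\right) = 3 - \left(-30 + 7\right) = 3 - -23 = 3 + 23 = 26$)
$\left(-48 - 36\right) O{\left(T \right)} = \left(-48 - 36\right) 26 = \left(-84\right) 26 = -2184$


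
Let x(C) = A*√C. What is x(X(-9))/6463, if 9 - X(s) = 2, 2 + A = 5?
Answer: 3*√7/6463 ≈ 0.0012281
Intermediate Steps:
A = 3 (A = -2 + 5 = 3)
X(s) = 7 (X(s) = 9 - 1*2 = 9 - 2 = 7)
x(C) = 3*√C
x(X(-9))/6463 = (3*√7)/6463 = (3*√7)*(1/6463) = 3*√7/6463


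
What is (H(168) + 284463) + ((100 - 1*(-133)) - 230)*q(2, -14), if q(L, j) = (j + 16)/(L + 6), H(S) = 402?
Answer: 1139463/4 ≈ 2.8487e+5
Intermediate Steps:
q(L, j) = (16 + j)/(6 + L)
(H(168) + 284463) + ((100 - 1*(-133)) - 230)*q(2, -14) = (402 + 284463) + ((100 - 1*(-133)) - 230)*((16 - 14)/(6 + 2)) = 284865 + ((100 + 133) - 230)*(2/8) = 284865 + (233 - 230)*((1/8)*2) = 284865 + 3*(1/4) = 284865 + 3/4 = 1139463/4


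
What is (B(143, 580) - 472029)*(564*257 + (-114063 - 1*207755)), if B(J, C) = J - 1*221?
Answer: 83501565090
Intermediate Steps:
B(J, C) = -221 + J (B(J, C) = J - 221 = -221 + J)
(B(143, 580) - 472029)*(564*257 + (-114063 - 1*207755)) = ((-221 + 143) - 472029)*(564*257 + (-114063 - 1*207755)) = (-78 - 472029)*(144948 + (-114063 - 207755)) = -472107*(144948 - 321818) = -472107*(-176870) = 83501565090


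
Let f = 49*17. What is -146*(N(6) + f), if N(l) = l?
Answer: -122494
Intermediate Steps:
f = 833
-146*(N(6) + f) = -146*(6 + 833) = -146*839 = -122494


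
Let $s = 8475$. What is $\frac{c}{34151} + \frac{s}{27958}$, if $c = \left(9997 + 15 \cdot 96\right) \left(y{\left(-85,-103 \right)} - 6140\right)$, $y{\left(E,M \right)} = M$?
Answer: $- \frac{1995945068253}{954793658} \approx -2090.4$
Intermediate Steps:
$c = -71401191$ ($c = \left(9997 + 15 \cdot 96\right) \left(-103 - 6140\right) = \left(9997 + 1440\right) \left(-6243\right) = 11437 \left(-6243\right) = -71401191$)
$\frac{c}{34151} + \frac{s}{27958} = - \frac{71401191}{34151} + \frac{8475}{27958} = - \frac{1995945068253}{954793658}$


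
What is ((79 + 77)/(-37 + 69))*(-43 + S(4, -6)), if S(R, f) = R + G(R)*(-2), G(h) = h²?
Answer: -2769/8 ≈ -346.13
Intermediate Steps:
S(R, f) = R - 2*R² (S(R, f) = R + R²*(-2) = R - 2*R²)
((79 + 77)/(-37 + 69))*(-43 + S(4, -6)) = ((79 + 77)/(-37 + 69))*(-43 + 4*(1 - 2*4)) = (156/32)*(-43 + 4*(1 - 8)) = (156*(1/32))*(-43 + 4*(-7)) = 39*(-43 - 28)/8 = (39/8)*(-71) = -2769/8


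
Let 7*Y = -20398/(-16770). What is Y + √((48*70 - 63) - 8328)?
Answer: 1457/8385 + 3*I*√559 ≈ 0.17376 + 70.93*I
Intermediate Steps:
Y = 1457/8385 (Y = (-20398/(-16770))/7 = (-20398*(-1/16770))/7 = (⅐)*(10199/8385) = 1457/8385 ≈ 0.17376)
Y + √((48*70 - 63) - 8328) = 1457/8385 + √((48*70 - 63) - 8328) = 1457/8385 + √((3360 - 63) - 8328) = 1457/8385 + √(3297 - 8328) = 1457/8385 + √(-5031) = 1457/8385 + 3*I*√559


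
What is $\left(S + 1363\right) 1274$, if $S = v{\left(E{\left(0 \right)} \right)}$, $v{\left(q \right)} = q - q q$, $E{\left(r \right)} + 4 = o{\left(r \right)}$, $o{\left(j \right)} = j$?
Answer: $1710982$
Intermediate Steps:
$E{\left(r \right)} = -4 + r$
$v{\left(q \right)} = q - q^{2}$
$S = -20$ ($S = \left(-4 + 0\right) \left(1 - \left(-4 + 0\right)\right) = - 4 \left(1 - -4\right) = - 4 \left(1 + 4\right) = \left(-4\right) 5 = -20$)
$\left(S + 1363\right) 1274 = \left(-20 + 1363\right) 1274 = 1343 \cdot 1274 = 1710982$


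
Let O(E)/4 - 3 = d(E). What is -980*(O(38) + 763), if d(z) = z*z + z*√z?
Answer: -6419980 - 148960*√38 ≈ -7.3382e+6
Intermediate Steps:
d(z) = z² + z^(3/2)
O(E) = 12 + 4*E² + 4*E^(3/2) (O(E) = 12 + 4*(E² + E^(3/2)) = 12 + (4*E² + 4*E^(3/2)) = 12 + 4*E² + 4*E^(3/2))
-980*(O(38) + 763) = -980*((12 + 4*38² + 4*38^(3/2)) + 763) = -980*((12 + 4*1444 + 4*(38*√38)) + 763) = -980*((12 + 5776 + 152*√38) + 763) = -980*((5788 + 152*√38) + 763) = -980*(6551 + 152*√38) = -6419980 - 148960*√38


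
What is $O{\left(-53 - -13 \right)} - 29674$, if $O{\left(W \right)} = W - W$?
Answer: $-29674$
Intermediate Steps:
$O{\left(W \right)} = 0$
$O{\left(-53 - -13 \right)} - 29674 = 0 - 29674 = -29674$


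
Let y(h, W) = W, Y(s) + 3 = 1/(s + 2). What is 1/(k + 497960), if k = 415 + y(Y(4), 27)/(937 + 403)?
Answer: 1340/667822527 ≈ 2.0065e-6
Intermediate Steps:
Y(s) = -3 + 1/(2 + s) (Y(s) = -3 + 1/(s + 2) = -3 + 1/(2 + s))
k = 556127/1340 (k = 415 + 27/(937 + 403) = 415 + 27/1340 = 556127/1340 ≈ 415.02)
1/(k + 497960) = 1/(556127/1340 + 497960) = 1/(667822527/1340) = 1340/667822527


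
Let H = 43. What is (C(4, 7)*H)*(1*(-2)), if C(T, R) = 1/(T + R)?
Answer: -86/11 ≈ -7.8182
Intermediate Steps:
C(T, R) = 1/(R + T)
(C(4, 7)*H)*(1*(-2)) = (43/(7 + 4))*(1*(-2)) = (43/11)*(-2) = -86/11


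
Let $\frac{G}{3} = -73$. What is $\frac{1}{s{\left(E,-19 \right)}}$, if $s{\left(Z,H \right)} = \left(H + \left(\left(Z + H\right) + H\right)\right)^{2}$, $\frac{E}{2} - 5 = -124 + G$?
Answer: $\frac{1}{537289} \approx 1.8612 \cdot 10^{-6}$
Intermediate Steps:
$G = -219$ ($G = 3 \left(-73\right) = -219$)
$E = -676$ ($E = 10 + 2 \left(-124 - 219\right) = 10 + 2 \left(-343\right) = 10 - 686 = -676$)
$s{\left(Z,H \right)} = \left(Z + 3 H\right)^{2}$ ($s{\left(Z,H \right)} = \left(H + \left(\left(H + Z\right) + H\right)\right)^{2} = \left(H + \left(Z + 2 H\right)\right)^{2} = \left(Z + 3 H\right)^{2}$)
$\frac{1}{s{\left(E,-19 \right)}} = \frac{1}{\left(-676 + 3 \left(-19\right)\right)^{2}} = \frac{1}{\left(-676 - 57\right)^{2}} = \frac{1}{\left(-733\right)^{2}} = \frac{1}{537289}$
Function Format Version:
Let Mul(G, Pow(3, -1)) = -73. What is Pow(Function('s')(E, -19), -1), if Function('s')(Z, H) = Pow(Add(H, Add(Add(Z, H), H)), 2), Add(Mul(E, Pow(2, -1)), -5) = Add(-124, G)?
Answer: Rational(1, 537289) ≈ 1.8612e-6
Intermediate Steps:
G = -219 (G = Mul(3, -73) = -219)
E = -676 (E = Add(10, Mul(2, Add(-124, -219))) = Add(10, Mul(2, -343)) = Add(10, -686) = -676)
Function('s')(Z, H) = Pow(Add(Z, Mul(3, H)), 2) (Function('s')(Z, H) = Pow(Add(H, Add(Add(H, Z), H)), 2) = Pow(Add(H, Add(Z, Mul(2, H))), 2) = Pow(Add(Z, Mul(3, H)), 2))
Pow(Function('s')(E, -19), -1) = Pow(Pow(Add(-676, Mul(3, -19)), 2), -1) = Pow(Pow(Add(-676, -57), 2), -1) = Pow(Pow(-733, 2), -1) = Pow(537289, -1) = Rational(1, 537289)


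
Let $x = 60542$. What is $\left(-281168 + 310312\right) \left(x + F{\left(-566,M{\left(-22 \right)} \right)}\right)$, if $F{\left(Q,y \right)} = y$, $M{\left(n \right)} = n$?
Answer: $1763794880$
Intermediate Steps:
$\left(-281168 + 310312\right) \left(x + F{\left(-566,M{\left(-22 \right)} \right)}\right) = \left(-281168 + 310312\right) \left(60542 - 22\right) = 29144 \cdot 60520 = 1763794880$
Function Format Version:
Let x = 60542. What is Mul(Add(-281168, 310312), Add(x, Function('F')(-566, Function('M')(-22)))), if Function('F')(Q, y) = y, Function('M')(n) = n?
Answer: 1763794880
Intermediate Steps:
Mul(Add(-281168, 310312), Add(x, Function('F')(-566, Function('M')(-22)))) = Mul(Add(-281168, 310312), Add(60542, -22)) = Mul(29144, 60520) = 1763794880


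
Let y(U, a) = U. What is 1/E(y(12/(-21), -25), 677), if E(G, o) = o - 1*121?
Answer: 1/556 ≈ 0.0017986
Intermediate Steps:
E(G, o) = -121 + o (E(G, o) = o - 121 = -121 + o)
1/E(y(12/(-21), -25), 677) = 1/(-121 + 677) = 1/556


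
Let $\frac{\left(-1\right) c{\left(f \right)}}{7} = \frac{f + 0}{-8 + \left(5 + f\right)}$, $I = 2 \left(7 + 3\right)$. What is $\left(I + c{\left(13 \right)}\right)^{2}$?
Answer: $\frac{11881}{100} \approx 118.81$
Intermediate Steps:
$I = 20$ ($I = 2 \cdot 10 = 20$)
$c{\left(f \right)} = - \frac{7 f}{-3 + f}$ ($c{\left(f \right)} = - 7 \frac{f + 0}{-8 + \left(5 + f\right)} = - 7 \frac{f}{-3 + f} = - \frac{7 f}{-3 + f}$)
$\left(I + c{\left(13 \right)}\right)^{2} = \left(20 - \frac{91}{-3 + 13}\right)^{2} = \left(20 - \frac{91}{10}\right)^{2} = \left(\frac{109}{10}\right)^{2} = \frac{11881}{100}$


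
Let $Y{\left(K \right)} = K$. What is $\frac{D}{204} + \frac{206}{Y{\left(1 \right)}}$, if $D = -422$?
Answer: $\frac{20801}{102} \approx 203.93$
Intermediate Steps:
$\frac{D}{204} + \frac{206}{Y{\left(1 \right)}} = - \frac{422}{204} + \frac{206}{1} = \left(-422\right) \frac{1}{204} + 206 \cdot 1 = - \frac{211}{102} + 206 = \frac{20801}{102}$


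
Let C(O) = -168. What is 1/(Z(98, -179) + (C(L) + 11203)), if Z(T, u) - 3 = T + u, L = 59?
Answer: 1/10957 ≈ 9.1266e-5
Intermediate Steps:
Z(T, u) = 3 + T + u (Z(T, u) = 3 + (T + u) = 3 + T + u)
1/(Z(98, -179) + (C(L) + 11203)) = 1/((3 + 98 - 179) + (-168 + 11203)) = 1/(-78 + 11035) = 1/10957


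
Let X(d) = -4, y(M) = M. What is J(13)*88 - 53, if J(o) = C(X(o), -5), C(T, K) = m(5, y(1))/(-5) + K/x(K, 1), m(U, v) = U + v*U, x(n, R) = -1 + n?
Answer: -467/3 ≈ -155.67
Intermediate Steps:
m(U, v) = U + U*v
C(T, K) = -2 + K/(-1 + K) (C(T, K) = (5*(1 + 1))/(-5) + K/(-1 + K) = (5*2)*(-1/5) + K/(-1 + K) = 10*(-1/5) + K/(-1 + K) = -2 + K/(-1 + K))
J(o) = -7/6 (J(o) = (2 - 1*(-5))/(-1 - 5) = (2 + 5)/(-6) = -1/6*7 = -7/6)
J(13)*88 - 53 = -7/6*88 - 53 = -308/3 - 53 = -467/3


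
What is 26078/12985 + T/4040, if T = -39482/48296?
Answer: 101754364035/50671583648 ≈ 2.0081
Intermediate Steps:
T = -19741/24148 (T = -39482*1/48296 = -19741/24148 ≈ -0.81750)
26078/12985 + T/4040 = 26078/12985 - 19741/24148/4040 = 26078*(1/12985) - 19741/24148*1/4040 = 26078/12985 - 19741/97557920 = 101754364035/50671583648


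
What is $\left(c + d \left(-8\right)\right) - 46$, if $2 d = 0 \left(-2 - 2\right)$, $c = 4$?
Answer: $-42$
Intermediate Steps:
$d = 0$ ($d = \frac{0 \left(-2 - 2\right)}{2} = \frac{0 \left(-4\right)}{2} = \frac{1}{2} \cdot 0 = 0$)
$\left(c + d \left(-8\right)\right) - 46 = \left(4 + 0 \left(-8\right)\right) - 46 = \left(4 + 0\right) - 46 = 4 - 46 = -42$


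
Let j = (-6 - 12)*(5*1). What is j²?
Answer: 8100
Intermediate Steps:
j = -90 (j = -18*5 = -90)
j² = (-90)² = 8100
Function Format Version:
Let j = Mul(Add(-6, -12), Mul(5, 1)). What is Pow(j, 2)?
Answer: 8100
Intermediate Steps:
j = -90 (j = Mul(-18, 5) = -90)
Pow(j, 2) = Pow(-90, 2) = 8100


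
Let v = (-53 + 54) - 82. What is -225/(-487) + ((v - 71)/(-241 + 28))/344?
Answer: 2070028/4460433 ≈ 0.46409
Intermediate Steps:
v = -81 (v = 1 - 82 = -81)
-225/(-487) + ((v - 71)/(-241 + 28))/344 = -225/(-487) + ((-81 - 71)/(-241 + 28))/344 = -225*(-1/487) - 152/(-213)*(1/344) = 225/487 - 152*(-1/213)*(1/344) = 225/487 + (152/213)*(1/344) = 225/487 + 19/9159 = 2070028/4460433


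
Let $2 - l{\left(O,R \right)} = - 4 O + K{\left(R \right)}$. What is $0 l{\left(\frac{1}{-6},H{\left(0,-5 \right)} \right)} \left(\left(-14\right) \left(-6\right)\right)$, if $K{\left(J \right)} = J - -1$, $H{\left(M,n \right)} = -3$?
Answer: $0$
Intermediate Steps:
$K{\left(J \right)} = 1 + J$ ($K{\left(J \right)} = J + 1 = 1 + J$)
$l{\left(O,R \right)} = 1 - R + 4 O$ ($l{\left(O,R \right)} = 2 - \left(- 4 O + \left(1 + R\right)\right) = 2 - \left(1 + R - 4 O\right) = 1 - R + 4 O$)
$0 l{\left(\frac{1}{-6},H{\left(0,-5 \right)} \right)} \left(\left(-14\right) \left(-6\right)\right) = 0 \left(1 - -3 + \frac{4}{-6}\right) \left(\left(-14\right) \left(-6\right)\right) = 0 \left(1 + 3 + 4 \left(- \frac{1}{6}\right)\right) 84 = 0 \left(1 + 3 - \frac{2}{3}\right) 84 = 0 \cdot \frac{10}{3} \cdot 84 = 0 \cdot 84 = 0$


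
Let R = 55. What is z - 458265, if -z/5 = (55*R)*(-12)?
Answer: -276765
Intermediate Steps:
z = 181500 (z = -5*55*55*(-12) = -15125*(-12) = -5*(-36300) = 181500)
z - 458265 = 181500 - 458265 = -276765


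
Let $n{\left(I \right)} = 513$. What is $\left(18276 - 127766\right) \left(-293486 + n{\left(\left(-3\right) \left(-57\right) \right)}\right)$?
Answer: $32077613770$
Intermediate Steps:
$\left(18276 - 127766\right) \left(-293486 + n{\left(\left(-3\right) \left(-57\right) \right)}\right) = \left(18276 - 127766\right) \left(-293486 + 513\right) = \left(-109490\right) \left(-292973\right) = 32077613770$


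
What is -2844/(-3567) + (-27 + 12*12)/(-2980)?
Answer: 2685927/3543220 ≈ 0.75805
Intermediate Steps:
-2844/(-3567) + (-27 + 12*12)/(-2980) = -2844*(-1/3567) + (-27 + 144)*(-1/2980) = 948/1189 + 117*(-1/2980) = 948/1189 - 117/2980 = 2685927/3543220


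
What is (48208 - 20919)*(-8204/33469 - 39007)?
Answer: -35626703326743/33469 ≈ -1.0645e+9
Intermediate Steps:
(48208 - 20919)*(-8204/33469 - 39007) = 27289*(-8204*1/33469 - 39007) = 27289*(-8204/33469 - 39007) = 27289*(-1305533487/33469) = -35626703326743/33469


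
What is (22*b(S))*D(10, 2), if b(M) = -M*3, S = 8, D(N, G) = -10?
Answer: 5280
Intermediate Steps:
b(M) = -3*M
(22*b(S))*D(10, 2) = (22*(-3*8))*(-10) = (22*(-24))*(-10) = -528*(-10) = 5280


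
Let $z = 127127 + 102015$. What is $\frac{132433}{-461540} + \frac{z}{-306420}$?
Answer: $- \frac{7316915927}{7071254340} \approx -1.0347$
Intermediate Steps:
$z = 229142$
$\frac{132433}{-461540} + \frac{z}{-306420} = \frac{132433}{-461540} + \frac{229142}{-306420} = 132433 \left(- \frac{1}{461540}\right) + 229142 \left(- \frac{1}{306420}\right) = - \frac{132433}{461540} - \frac{114571}{153210} = - \frac{7316915927}{7071254340}$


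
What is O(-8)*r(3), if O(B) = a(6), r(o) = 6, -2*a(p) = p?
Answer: -18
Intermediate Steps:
a(p) = -p/2
O(B) = -3 (O(B) = -½*6 = -3)
O(-8)*r(3) = -3*6 = -18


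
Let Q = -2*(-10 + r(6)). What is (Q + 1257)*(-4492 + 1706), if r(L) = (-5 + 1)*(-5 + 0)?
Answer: -3446282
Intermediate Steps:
r(L) = 20 (r(L) = -4*(-5) = 20)
Q = -20 (Q = -2*(-10 + 20) = -2*10 = -20)
(Q + 1257)*(-4492 + 1706) = (-20 + 1257)*(-4492 + 1706) = 1237*(-2786) = -3446282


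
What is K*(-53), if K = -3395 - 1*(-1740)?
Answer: 87715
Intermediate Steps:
K = -1655 (K = -3395 + 1740 = -1655)
K*(-53) = -1655*(-53) = 87715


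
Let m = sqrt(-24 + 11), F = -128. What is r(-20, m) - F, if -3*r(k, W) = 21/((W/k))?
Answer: 128 - 140*I*sqrt(13)/13 ≈ 128.0 - 38.829*I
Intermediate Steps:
m = I*sqrt(13) (m = sqrt(-13) = I*sqrt(13) ≈ 3.6056*I)
r(k, W) = -7*k/W (r(k, W) = -7/(W/k) = -7*k/W)
r(-20, m) - F = -7*(-20)/I*sqrt(13) - 1*(-128) = -7*(-20)*(-I*sqrt(13)/13) + 128 = -140*I*sqrt(13)/13 + 128 = 128 - 140*I*sqrt(13)/13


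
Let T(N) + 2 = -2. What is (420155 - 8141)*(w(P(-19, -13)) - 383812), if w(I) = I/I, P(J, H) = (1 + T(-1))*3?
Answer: -158135505354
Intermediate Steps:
T(N) = -4 (T(N) = -2 - 2 = -4)
P(J, H) = -9 (P(J, H) = (1 - 4)*3 = -3*3 = -9)
w(I) = 1
(420155 - 8141)*(w(P(-19, -13)) - 383812) = (420155 - 8141)*(1 - 383812) = 412014*(-383811) = -158135505354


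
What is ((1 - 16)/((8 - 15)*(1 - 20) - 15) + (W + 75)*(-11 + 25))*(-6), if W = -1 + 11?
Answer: -421215/59 ≈ -7139.2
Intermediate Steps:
W = 10
((1 - 16)/((8 - 15)*(1 - 20) - 15) + (W + 75)*(-11 + 25))*(-6) = ((1 - 16)/((8 - 15)*(1 - 20) - 15) + (10 + 75)*(-11 + 25))*(-6) = (-15/(-7*(-19) - 15) + 85*14)*(-6) = (-15/(133 - 15) + 1190)*(-6) = (-15/118 + 1190)*(-6) = (140405/118)*(-6) = -421215/59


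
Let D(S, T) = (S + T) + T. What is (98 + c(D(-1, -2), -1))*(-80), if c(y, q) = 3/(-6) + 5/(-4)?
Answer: -7700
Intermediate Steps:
D(S, T) = S + 2*T
c(y, q) = -7/4 (c(y, q) = 3*(-⅙) + 5*(-¼) = -½ - 5/4 = -7/4)
(98 + c(D(-1, -2), -1))*(-80) = (98 - 7/4)*(-80) = (385/4)*(-80) = -7700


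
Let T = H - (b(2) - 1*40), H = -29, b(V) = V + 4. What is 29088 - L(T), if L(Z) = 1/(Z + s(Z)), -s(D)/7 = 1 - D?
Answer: 959903/33 ≈ 29088.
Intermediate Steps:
b(V) = 4 + V
s(D) = -7 + 7*D (s(D) = -7*(1 - D) = -7 + 7*D)
T = 5 (T = -29 - ((4 + 2) - 1*40) = -29 - (6 - 40) = -29 - 1*(-34) = -29 + 34 = 5)
L(Z) = 1/(-7 + 8*Z) (L(Z) = 1/(Z + (-7 + 7*Z)) = 1/(-7 + 8*Z))
29088 - L(T) = 29088 - 1/(-7 + 8*5) = 29088 - 1/(-7 + 40) = 29088 - 1/33 = 959903/33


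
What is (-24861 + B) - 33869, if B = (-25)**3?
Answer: -74355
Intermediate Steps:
B = -15625
(-24861 + B) - 33869 = (-24861 - 15625) - 33869 = -40486 - 33869 = -74355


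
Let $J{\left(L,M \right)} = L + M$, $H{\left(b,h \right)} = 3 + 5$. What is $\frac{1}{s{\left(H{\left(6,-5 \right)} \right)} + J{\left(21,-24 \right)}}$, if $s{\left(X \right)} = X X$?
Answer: $\frac{1}{61} \approx 0.016393$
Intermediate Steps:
$H{\left(b,h \right)} = 8$
$s{\left(X \right)} = X^{2}$
$\frac{1}{s{\left(H{\left(6,-5 \right)} \right)} + J{\left(21,-24 \right)}} = \frac{1}{8^{2} + \left(21 - 24\right)} = \frac{1}{64 - 3} = \frac{1}{61}$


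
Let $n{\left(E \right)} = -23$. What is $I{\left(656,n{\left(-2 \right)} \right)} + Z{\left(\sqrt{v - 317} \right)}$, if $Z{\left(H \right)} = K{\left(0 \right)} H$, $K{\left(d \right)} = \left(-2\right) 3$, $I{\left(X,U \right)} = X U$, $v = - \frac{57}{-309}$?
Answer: $-15088 - \frac{12 i \sqrt{840274}}{103} \approx -15088.0 - 106.8 i$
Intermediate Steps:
$v = \frac{19}{103}$ ($v = \left(-57\right) \left(- \frac{1}{309}\right) = \frac{19}{103} \approx 0.18447$)
$I{\left(X,U \right)} = U X$
$K{\left(d \right)} = -6$
$Z{\left(H \right)} = - 6 H$
$I{\left(656,n{\left(-2 \right)} \right)} + Z{\left(\sqrt{v - 317} \right)} = \left(-23\right) 656 - 6 \sqrt{\frac{19}{103} - 317} = -15088 - 6 \sqrt{- \frac{32632}{103}} = -15088 - 6 \frac{2 i \sqrt{840274}}{103} = -15088 - \frac{12 i \sqrt{840274}}{103}$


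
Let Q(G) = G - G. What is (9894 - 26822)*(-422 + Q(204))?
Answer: 7143616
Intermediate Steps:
Q(G) = 0
(9894 - 26822)*(-422 + Q(204)) = (9894 - 26822)*(-422 + 0) = -16928*(-422) = 7143616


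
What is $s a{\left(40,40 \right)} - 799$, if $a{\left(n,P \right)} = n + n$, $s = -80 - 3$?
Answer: $-7439$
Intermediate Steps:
$s = -83$ ($s = -80 - 3 = -83$)
$a{\left(n,P \right)} = 2 n$
$s a{\left(40,40 \right)} - 799 = - 83 \cdot 2 \cdot 40 - 799 = \left(-83\right) 80 - 799 = -6640 - 799 = -7439$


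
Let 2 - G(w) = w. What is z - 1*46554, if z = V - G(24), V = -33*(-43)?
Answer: -45113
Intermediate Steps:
G(w) = 2 - w
V = 1419
z = 1441 (z = 1419 - (2 - 1*24) = 1419 - (2 - 24) = 1419 - 1*(-22) = 1419 + 22 = 1441)
z - 1*46554 = 1441 - 1*46554 = 1441 - 46554 = -45113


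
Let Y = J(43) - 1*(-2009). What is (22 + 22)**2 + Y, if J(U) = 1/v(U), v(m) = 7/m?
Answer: 27658/7 ≈ 3951.1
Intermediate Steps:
J(U) = U/7 (J(U) = 1/(7/U) = U/7)
Y = 14106/7 (Y = (1/7)*43 - 1*(-2009) = 43/7 + 2009 = 14106/7 ≈ 2015.1)
(22 + 22)**2 + Y = (22 + 22)**2 + 14106/7 = 44**2 + 14106/7 = 1936 + 14106/7 = 27658/7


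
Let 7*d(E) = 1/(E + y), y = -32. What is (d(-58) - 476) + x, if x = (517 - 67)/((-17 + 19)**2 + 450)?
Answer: -67931237/143010 ≈ -475.01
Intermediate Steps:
d(E) = 1/(7*(-32 + E)) (d(E) = 1/(7*(E - 32)) = 1/(7*(-32 + E)))
x = 225/227 (x = 450/(2**2 + 450) = 450/(4 + 450) = 450/454 = 450*(1/454) = 225/227 ≈ 0.99119)
(d(-58) - 476) + x = (1/(7*(-32 - 58)) - 476) + 225/227 = ((1/7)/(-90) - 476) + 225/227 = ((1/7)*(-1/90) - 476) + 225/227 = (-1/630 - 476) + 225/227 = -299881/630 + 225/227 = -67931237/143010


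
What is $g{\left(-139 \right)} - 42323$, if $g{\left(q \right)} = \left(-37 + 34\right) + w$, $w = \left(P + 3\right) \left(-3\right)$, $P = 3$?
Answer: $-42344$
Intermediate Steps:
$w = -18$ ($w = \left(3 + 3\right) \left(-3\right) = 6 \left(-3\right) = -18$)
$g{\left(q \right)} = -21$ ($g{\left(q \right)} = \left(-37 + 34\right) - 18 = -3 - 18 = -21$)
$g{\left(-139 \right)} - 42323 = -21 - 42323 = -42344$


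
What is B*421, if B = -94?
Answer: -39574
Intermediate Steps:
B*421 = -94*421 = -39574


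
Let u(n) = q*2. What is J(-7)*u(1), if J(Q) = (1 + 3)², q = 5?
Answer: 160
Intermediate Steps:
u(n) = 10 (u(n) = 5*2 = 10)
J(Q) = 16 (J(Q) = 4² = 16)
J(-7)*u(1) = 16*10 = 160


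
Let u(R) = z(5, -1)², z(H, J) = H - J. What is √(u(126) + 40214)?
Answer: 5*√1610 ≈ 200.62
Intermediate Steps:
u(R) = 36 (u(R) = (5 - 1*(-1))² = (5 + 1)² = 6² = 36)
√(u(126) + 40214) = √(36 + 40214) = √40250 = 5*√1610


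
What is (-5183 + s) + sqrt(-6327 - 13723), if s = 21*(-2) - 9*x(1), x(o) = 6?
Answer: -5279 + 5*I*sqrt(802) ≈ -5279.0 + 141.6*I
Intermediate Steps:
s = -96 (s = 21*(-2) - 9*6 = -42 - 54 = -96)
(-5183 + s) + sqrt(-6327 - 13723) = (-5183 - 96) + sqrt(-6327 - 13723) = -5279 + sqrt(-20050) = -5279 + 5*I*sqrt(802)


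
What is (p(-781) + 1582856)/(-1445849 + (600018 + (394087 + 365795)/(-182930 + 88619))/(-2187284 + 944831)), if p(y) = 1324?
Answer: -61876478637316980/56473427667879461 ≈ -1.0957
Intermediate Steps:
(p(-781) + 1582856)/(-1445849 + (600018 + (394087 + 365795)/(-182930 + 88619))/(-2187284 + 944831)) = (1324 + 1582856)/(-1445849 + (600018 + (394087 + 365795)/(-182930 + 88619))/(-2187284 + 944831)) = 1584180/(-1445849 + (600018 + 759882/(-94311))/(-1242453)) = 1584180/(-1445849 + (600018 + 759882*(-1/94311))*(-1/1242453)) = 1584180/(-1445849 + (600018 - 253294/31437)*(-1/1242453)) = 1584180/(-1445849 + (18862512572/31437)*(-1/1242453)) = 1584180/(-1445849 - 18862512572/39058994961) = 1584180/(-56473427667879461/39058994961) = 1584180*(-39058994961/56473427667879461) = -61876478637316980/56473427667879461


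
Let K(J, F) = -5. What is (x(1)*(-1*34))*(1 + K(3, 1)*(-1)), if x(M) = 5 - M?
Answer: -816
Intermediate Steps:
(x(1)*(-1*34))*(1 + K(3, 1)*(-1)) = ((5 - 1*1)*(-1*34))*(1 - 5*(-1)) = ((5 - 1)*(-34))*(1 + 5) = (4*(-34))*6 = -136*6 = -816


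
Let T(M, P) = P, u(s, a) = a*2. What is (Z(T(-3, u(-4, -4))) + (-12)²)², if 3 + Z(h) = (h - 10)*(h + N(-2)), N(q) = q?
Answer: 103041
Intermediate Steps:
u(s, a) = 2*a
Z(h) = -3 + (-10 + h)*(-2 + h) (Z(h) = -3 + (h - 10)*(h - 2) = -3 + (-10 + h)*(-2 + h))
(Z(T(-3, u(-4, -4))) + (-12)²)² = ((17 + (2*(-4))² - 24*(-4)) + (-12)²)² = ((17 + (-8)² - 12*(-8)) + 144)² = ((17 + 64 + 96) + 144)² = (177 + 144)² = 321² = 103041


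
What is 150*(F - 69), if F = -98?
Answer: -25050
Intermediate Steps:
150*(F - 69) = 150*(-98 - 69) = 150*(-167) = -25050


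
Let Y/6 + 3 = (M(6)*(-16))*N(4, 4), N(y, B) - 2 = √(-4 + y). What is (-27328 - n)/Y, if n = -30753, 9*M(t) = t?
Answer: -3425/146 ≈ -23.459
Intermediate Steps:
M(t) = t/9
N(y, B) = 2 + √(-4 + y)
Y = -146 (Y = -18 + 6*((((⅑)*6)*(-16))*(2 + √(-4 + 4))) = -18 + 6*(((⅔)*(-16))*(2 + √0)) = -18 + 6*(-32*(2 + 0)/3) = -18 + 6*(-32/3*2) = -18 + 6*(-64/3) = -18 - 128 = -146)
(-27328 - n)/Y = (-27328 - 1*(-30753))/(-146) = (-27328 + 30753)*(-1/146) = 3425*(-1/146) = -3425/146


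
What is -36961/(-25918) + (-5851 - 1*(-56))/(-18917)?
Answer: 849386047/490290806 ≈ 1.7324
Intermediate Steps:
-36961/(-25918) + (-5851 - 1*(-56))/(-18917) = -36961*(-1/25918) + (-5851 + 56)*(-1/18917) = 36961/25918 - 5795*(-1/18917) = 36961/25918 + 5795/18917 = 849386047/490290806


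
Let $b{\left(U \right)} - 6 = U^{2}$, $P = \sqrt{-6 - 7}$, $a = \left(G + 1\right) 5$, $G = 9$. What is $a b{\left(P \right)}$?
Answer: $-350$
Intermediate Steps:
$a = 50$ ($a = \left(9 + 1\right) 5 = 10 \cdot 5 = 50$)
$P = i \sqrt{13}$ ($P = \sqrt{-13} = i \sqrt{13} \approx 3.6056 i$)
$b{\left(U \right)} = 6 + U^{2}$
$a b{\left(P \right)} = 50 \left(6 + \left(i \sqrt{13}\right)^{2}\right) = 50 \left(6 - 13\right) = 50 \left(-7\right) = -350$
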